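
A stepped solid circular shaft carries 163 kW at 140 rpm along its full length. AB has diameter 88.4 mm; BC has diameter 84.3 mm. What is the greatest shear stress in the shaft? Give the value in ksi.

13.7 ksi

ω = 2π·140/60 = 14.66 rad/s, so T = P/ω = 163×10³ / 14.66 = 11120 N·m.
Under the same torque, τ_max = 16T/(πd³) is largest where d is smallest — segment BC (d = 84.3 mm).
τ_max = 16·11120/(π·(0.0843)³) = 9.452×10^7 Pa.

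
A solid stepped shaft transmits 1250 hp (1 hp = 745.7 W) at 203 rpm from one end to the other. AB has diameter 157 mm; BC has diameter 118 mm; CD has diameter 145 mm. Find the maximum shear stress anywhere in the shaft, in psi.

ω = 2π·203/60 = 21.26 rad/s, so T = P/ω = 1250×745.7 / 21.26 = 43850 N·m.
Under the same torque, τ_max = 16T/(πd³) is largest where d is smallest — segment BC (d = 118 mm).
τ_max = 16·43850/(π·(0.118)³) = 1.359×10^8 Pa.

19700 psi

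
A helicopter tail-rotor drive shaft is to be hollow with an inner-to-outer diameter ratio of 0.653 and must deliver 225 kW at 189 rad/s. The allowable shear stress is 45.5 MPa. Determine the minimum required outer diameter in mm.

54.6 mm

ω = 189 rad/s, so T = P/ω = 225×10³ / 189.0 = 1190 N·m.
For a hollow shaft with d_i/d_o = 0.653: τ_max = 16T/(π d_o³ (1−k⁴)), so d_o = [16T/(π τ_allow (1−k⁴))]^(1/3) = [16·1190/(π·4.55×10^7·0.8182)]^(1/3) = 0.05461 m.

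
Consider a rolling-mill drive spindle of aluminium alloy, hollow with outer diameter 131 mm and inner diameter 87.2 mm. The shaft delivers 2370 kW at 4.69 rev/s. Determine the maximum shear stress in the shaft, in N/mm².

227 N/mm²

ω = 2π·4.69 = 29.47 rad/s, so T = P/ω = 2370×10³ / 29.47 = 80430 N·m.
J = π(d_o⁴ − d_i⁴)/32 = π(0.131⁴ − 0.0872⁴)/32 = 2.324×10^-5 m⁴.
τ_max = T·r/J = 80430 × 0.0655 / 2.324×10^-5 = 2.267×10^8 Pa.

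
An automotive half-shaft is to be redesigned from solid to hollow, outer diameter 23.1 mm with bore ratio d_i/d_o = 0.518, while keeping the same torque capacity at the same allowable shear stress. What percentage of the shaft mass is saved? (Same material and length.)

Equal τ_max and T ⇒ the solid shaft needs d_s³ = d_o³(1−k⁴), so d_s = 23.1·(1−0.518⁴)^(1/3) = 22.53 mm.
Area ratio A_h/A_s = d_o²(1−k²)/d_s² = (1−k²)/(1−k⁴)^(2/3) = 0.7690.
Mass saving = 1 − 0.7690 = 23.1 %.

23.1 %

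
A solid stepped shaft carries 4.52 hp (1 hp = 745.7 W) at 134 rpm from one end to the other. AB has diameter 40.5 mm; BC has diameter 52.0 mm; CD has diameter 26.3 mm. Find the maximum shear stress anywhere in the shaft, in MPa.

ω = 2π·134/60 = 14.03 rad/s, so T = P/ω = 4.52×745.7 / 14.03 = 240.2 N·m.
Under the same torque, τ_max = 16T/(πd³) is largest where d is smallest — segment CD (d = 26.3 mm).
τ_max = 16·240.2/(π·(0.0263)³) = 6.725×10^7 Pa.

67.2 MPa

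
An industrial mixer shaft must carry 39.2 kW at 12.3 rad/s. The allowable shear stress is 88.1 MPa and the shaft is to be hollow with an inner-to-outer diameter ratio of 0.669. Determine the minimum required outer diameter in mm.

ω = 12.3 rad/s, so T = P/ω = 39.2×10³ / 12.30 = 3187 N·m.
For a hollow shaft with d_i/d_o = 0.669: τ_max = 16T/(π d_o³ (1−k⁴)), so d_o = [16T/(π τ_allow (1−k⁴))]^(1/3) = [16·3187/(π·8.81×10^7·0.7997)]^(1/3) = 0.06130 m.

61.3 mm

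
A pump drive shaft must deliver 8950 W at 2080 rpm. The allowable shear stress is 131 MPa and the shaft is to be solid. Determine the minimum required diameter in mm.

11.7 mm

ω = 2π·2080/60 = 217.8 rad/s, so T = P/ω = 8950 / 217.8 = 41.09 N·m.
For a solid shaft τ_max = 16T/(πd³), so d = (16T/(π τ_allow))^(1/3) = (16·41.09/(π·1.31×10^8))^(1/3) = 0.01169 m.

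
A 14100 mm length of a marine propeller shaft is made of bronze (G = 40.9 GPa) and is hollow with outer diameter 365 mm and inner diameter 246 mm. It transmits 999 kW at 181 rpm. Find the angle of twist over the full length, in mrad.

ω = 2π·181/60 = 18.95 rad/s, so T = P/ω = 999×10³ / 18.95 = 52710 N·m.
J = π(d_o⁴ − d_i⁴)/32 = π(0.365⁴ − 0.246⁴)/32 = 1.383×10^-3 m⁴.
θ = T·L/(G·J) = 52710 × 14.1 / (40.9×10⁹ × 1.383×10^-3) = 0.01314 rad.

13.1 mrad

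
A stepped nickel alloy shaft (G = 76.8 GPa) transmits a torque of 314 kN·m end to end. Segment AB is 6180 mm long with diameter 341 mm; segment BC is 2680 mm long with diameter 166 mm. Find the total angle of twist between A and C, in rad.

J_AB = π(0.341)⁴/32 = 1.33×10^-3 m⁴; J_BC = π(0.166)⁴/32 = 7.45×10^-5 m⁴.
θ = (T/G)·Σ L_i/J_i = (314000/76.8×10⁹)·(6.18/1.33×10^-3 + 2.68/7.45×10^-5) = 0.1660 rad.

0.166 rad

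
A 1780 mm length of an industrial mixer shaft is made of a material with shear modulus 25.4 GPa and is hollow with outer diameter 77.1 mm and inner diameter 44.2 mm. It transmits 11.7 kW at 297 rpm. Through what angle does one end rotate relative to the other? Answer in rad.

ω = 2π·297/60 = 31.10 rad/s, so T = P/ω = 11.7×10³ / 31.10 = 376.2 N·m.
J = π(d_o⁴ − d_i⁴)/32 = π(0.0771⁴ − 0.0442⁴)/32 = 3.094×10^-6 m⁴.
θ = T·L/(G·J) = 376.2 × 1.78 / (25.4×10⁹ × 3.094×10^-6) = 8.519×10^-3 rad.

0.00852 rad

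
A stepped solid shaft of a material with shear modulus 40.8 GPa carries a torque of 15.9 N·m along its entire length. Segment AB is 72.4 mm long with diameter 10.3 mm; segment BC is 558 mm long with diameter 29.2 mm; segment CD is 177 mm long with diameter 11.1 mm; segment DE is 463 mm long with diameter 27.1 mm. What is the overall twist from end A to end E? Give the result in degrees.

4.48°

J_AB = π(0.0103)⁴/32 = 1.10×10^-9 m⁴; J_BC = π(0.0292)⁴/32 = 7.14×10^-8 m⁴; J_CD = π(0.0111)⁴/32 = 1.49×10^-9 m⁴; J_DE = π(0.0271)⁴/32 = 5.30×10^-8 m⁴.
θ = (T/G)·Σ L_i/J_i = (15.90/40.8×10⁹)·(0.0724/1.10×10^-9 + 0.558/7.14×10^-8 + 0.177/1.49×10^-9 + 0.463/5.30×10^-8) = 0.07827 rad.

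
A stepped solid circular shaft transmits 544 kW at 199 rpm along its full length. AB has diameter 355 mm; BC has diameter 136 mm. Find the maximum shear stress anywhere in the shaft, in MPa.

ω = 2π·199/60 = 20.84 rad/s, so T = P/ω = 544×10³ / 20.84 = 26100 N·m.
Under the same torque, τ_max = 16T/(πd³) is largest where d is smallest — segment BC (d = 136 mm).
τ_max = 16·26100/(π·(0.136)³) = 5.285×10^7 Pa.

52.9 MPa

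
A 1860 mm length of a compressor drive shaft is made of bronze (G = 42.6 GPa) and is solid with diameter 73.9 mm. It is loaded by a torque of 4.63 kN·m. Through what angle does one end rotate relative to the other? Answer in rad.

0.0690 rad

J = πd⁴/32 = π(0.0739)⁴/32 = 2.928×10^-6 m⁴.
θ = T·L/(G·J) = 4630 × 1.86 / (42.6×10⁹ × 2.928×10^-6) = 0.06904 rad.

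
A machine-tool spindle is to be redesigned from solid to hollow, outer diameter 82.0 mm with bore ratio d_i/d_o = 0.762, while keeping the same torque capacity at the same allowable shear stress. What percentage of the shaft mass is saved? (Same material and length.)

44.8 %

Equal τ_max and T ⇒ the solid shaft needs d_s³ = d_o³(1−k⁴), so d_s = 82.0·(1−0.762⁴)^(1/3) = 71.50 mm.
Area ratio A_h/A_s = d_o²(1−k²)/d_s² = (1−k²)/(1−k⁴)^(2/3) = 0.5516.
Mass saving = 1 − 0.5516 = 44.8 %.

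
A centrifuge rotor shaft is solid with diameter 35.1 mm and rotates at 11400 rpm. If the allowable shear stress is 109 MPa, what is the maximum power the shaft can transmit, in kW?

J = πd⁴/32 = π(0.0351)⁴/32 = 1.490×10^-7 m⁴.
T_max = τ_allow·J/r = 1.09×10^8 × 1.490×10^-7 / 0.0175 = 925.5 N·m.
ω = 2π·11400/60 = 1194 rad/s, so P_max = T_max·ω = 1.105×10^6 W.

1100 kW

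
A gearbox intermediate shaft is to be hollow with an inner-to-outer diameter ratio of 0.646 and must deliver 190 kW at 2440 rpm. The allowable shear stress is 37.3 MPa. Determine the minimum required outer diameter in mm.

ω = 2π·2440/60 = 255.5 rad/s, so T = P/ω = 190×10³ / 255.5 = 743.6 N·m.
For a hollow shaft with d_i/d_o = 0.646: τ_max = 16T/(π d_o³ (1−k⁴)), so d_o = [16T/(π τ_allow (1−k⁴))]^(1/3) = [16·743.6/(π·3.73×10^7·0.8258)]^(1/3) = 0.04972 m.

49.7 mm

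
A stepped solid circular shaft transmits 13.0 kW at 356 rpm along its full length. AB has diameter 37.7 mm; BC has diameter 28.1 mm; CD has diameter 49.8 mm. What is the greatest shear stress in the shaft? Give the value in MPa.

80.0 MPa

ω = 2π·356/60 = 37.28 rad/s, so T = P/ω = 13.0×10³ / 37.28 = 348.7 N·m.
Under the same torque, τ_max = 16T/(πd³) is largest where d is smallest — segment BC (d = 28.1 mm).
τ_max = 16·348.7/(π·(0.0281)³) = 8.004×10^7 Pa.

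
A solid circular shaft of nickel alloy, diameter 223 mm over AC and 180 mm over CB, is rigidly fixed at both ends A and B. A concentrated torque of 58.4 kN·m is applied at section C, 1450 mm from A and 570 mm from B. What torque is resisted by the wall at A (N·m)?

Compatibility: T_A·a/J_AC = T_B·b/J_CB with T_A + T_B = T₀.
J_AC = 2.43×10^-4 m⁴, J_CB = 1.03×10^-4 m⁴, so T_A = T₀·(J_AC/a)/((J_AC/a)+(J_CB/b)) = 28080 N·m, T_B = 30320 N·m.

28100 N·m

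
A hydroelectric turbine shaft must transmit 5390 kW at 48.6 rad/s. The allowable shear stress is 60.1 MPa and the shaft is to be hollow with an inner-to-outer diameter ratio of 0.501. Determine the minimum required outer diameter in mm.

ω = 48.6 rad/s, so T = P/ω = 5390×10³ / 48.60 = 110900 N·m.
For a hollow shaft with d_i/d_o = 0.501: τ_max = 16T/(π d_o³ (1−k⁴)), so d_o = [16T/(π τ_allow (1−k⁴))]^(1/3) = [16·110900/(π·6.01×10^7·0.9370)]^(1/3) = 0.2157 m.

216 mm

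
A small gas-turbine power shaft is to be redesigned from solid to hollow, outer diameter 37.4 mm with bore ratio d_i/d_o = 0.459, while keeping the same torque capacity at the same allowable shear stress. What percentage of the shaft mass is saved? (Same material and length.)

Equal τ_max and T ⇒ the solid shaft needs d_s³ = d_o³(1−k⁴), so d_s = 37.4·(1−0.459⁴)^(1/3) = 36.84 mm.
Area ratio A_h/A_s = d_o²(1−k²)/d_s² = (1−k²)/(1−k⁴)^(2/3) = 0.8136.
Mass saving = 1 − 0.8136 = 18.6 %.

18.6 %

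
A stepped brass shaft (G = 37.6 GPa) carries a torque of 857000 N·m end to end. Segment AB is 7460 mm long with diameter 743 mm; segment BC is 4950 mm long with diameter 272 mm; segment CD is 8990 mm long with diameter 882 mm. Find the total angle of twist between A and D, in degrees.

J_AB = π(0.743)⁴/32 = 0.0299 m⁴; J_BC = π(0.272)⁴/32 = 5.37×10^-4 m⁴; J_CD = π(0.882)⁴/32 = 0.0594 m⁴.
θ = (T/G)·Σ L_i/J_i = (857000/37.6×10⁹)·(7.46/0.0299 + 4.95/5.37×10^-4 + 8.99/0.0594) = 0.2191 rad.

12.6°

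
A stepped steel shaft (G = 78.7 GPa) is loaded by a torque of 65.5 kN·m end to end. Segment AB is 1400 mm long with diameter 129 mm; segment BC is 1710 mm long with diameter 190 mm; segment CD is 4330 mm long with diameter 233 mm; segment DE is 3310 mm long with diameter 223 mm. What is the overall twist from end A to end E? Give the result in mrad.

77.8 mrad

J_AB = π(0.129)⁴/32 = 2.72×10^-5 m⁴; J_BC = π(0.190)⁴/32 = 1.28×10^-4 m⁴; J_CD = π(0.233)⁴/32 = 2.89×10^-4 m⁴; J_DE = π(0.223)⁴/32 = 2.43×10^-4 m⁴.
θ = (T/G)·Σ L_i/J_i = (65500/78.7×10⁹)·(1.40/2.72×10^-5 + 1.71/1.28×10^-4 + 4.33/2.89×10^-4 + 3.31/2.43×10^-4) = 0.07778 rad.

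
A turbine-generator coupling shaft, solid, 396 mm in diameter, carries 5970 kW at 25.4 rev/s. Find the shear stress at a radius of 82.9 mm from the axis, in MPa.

ω = 2π·25.4 = 159.6 rad/s, so T = P/ω = 5970×10³ / 159.6 = 37410 N·m.
J = πd⁴/32 = π(0.396)⁴/32 = 2.414×10^-3 m⁴.
Shear stress varies linearly with radius: τ = T·r/J = 37410 × 0.0829 / 2.414×10^-3 = 1.285×10^6 Pa.

1.28 MPa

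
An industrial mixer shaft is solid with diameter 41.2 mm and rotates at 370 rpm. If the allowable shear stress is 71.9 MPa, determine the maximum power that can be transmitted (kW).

38.3 kW

J = πd⁴/32 = π(0.0412)⁴/32 = 2.829×10^-7 m⁴.
T_max = τ_allow·J/r = 7.19×10^7 × 2.829×10^-7 / 0.0206 = 987.3 N·m.
ω = 2π·370/60 = 38.75 rad/s, so P_max = T_max·ω = 3.825×10^4 W.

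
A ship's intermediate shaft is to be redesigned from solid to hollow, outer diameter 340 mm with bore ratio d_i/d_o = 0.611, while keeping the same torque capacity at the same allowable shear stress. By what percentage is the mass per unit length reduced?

30.7 %

Equal τ_max and T ⇒ the solid shaft needs d_s³ = d_o³(1−k⁴), so d_s = 340·(1−0.611⁴)^(1/3) = 323.4 mm.
Area ratio A_h/A_s = d_o²(1−k²)/d_s² = (1−k²)/(1−k⁴)^(2/3) = 0.6926.
Mass saving = 1 − 0.6926 = 30.7 %.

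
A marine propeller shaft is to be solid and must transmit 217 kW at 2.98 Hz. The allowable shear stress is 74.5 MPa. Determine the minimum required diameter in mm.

92.5 mm

ω = 2π·2.98 = 18.72 rad/s, so T = P/ω = 217×10³ / 18.72 = 11590 N·m.
For a solid shaft τ_max = 16T/(πd³), so d = (16T/(π τ_allow))^(1/3) = (16·11590/(π·7.45×10^7))^(1/3) = 0.09253 m.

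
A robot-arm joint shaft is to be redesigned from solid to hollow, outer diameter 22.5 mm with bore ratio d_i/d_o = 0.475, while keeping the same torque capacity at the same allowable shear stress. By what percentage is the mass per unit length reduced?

19.8 %

Equal τ_max and T ⇒ the solid shaft needs d_s³ = d_o³(1−k⁴), so d_s = 22.5·(1−0.475⁴)^(1/3) = 22.11 mm.
Area ratio A_h/A_s = d_o²(1−k²)/d_s² = (1−k²)/(1−k⁴)^(2/3) = 0.8018.
Mass saving = 1 − 0.8018 = 19.8 %.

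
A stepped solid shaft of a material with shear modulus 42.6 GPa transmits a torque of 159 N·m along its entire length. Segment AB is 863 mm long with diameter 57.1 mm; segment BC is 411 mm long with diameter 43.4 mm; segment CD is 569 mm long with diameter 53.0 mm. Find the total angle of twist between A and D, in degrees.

0.586°

J_AB = π(0.0571)⁴/32 = 1.04×10^-6 m⁴; J_BC = π(0.0434)⁴/32 = 3.48×10^-7 m⁴; J_CD = π(0.0530)⁴/32 = 7.75×10^-7 m⁴.
θ = (T/G)·Σ L_i/J_i = (159.0/42.6×10⁹)·(0.863/1.04×10^-6 + 0.411/3.48×10^-7 + 0.569/7.75×10^-7) = 0.01023 rad.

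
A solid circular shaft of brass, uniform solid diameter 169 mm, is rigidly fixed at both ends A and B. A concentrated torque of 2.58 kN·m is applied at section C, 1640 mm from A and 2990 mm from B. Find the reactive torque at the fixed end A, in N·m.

1670 N·m

With uniform GJ and both ends fixed, compatibility θ_AC = θ_CB gives T_A·a = T_B·b, together with T_A + T_B = T₀.
T_A = T₀·b/(a+b) = 2580·2990/4630 = 1666 N·m; T_B = 913.9 N·m.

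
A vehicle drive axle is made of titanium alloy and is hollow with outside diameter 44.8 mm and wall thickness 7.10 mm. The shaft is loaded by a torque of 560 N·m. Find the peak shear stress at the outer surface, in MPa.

40.5 MPa

J = π(d_o⁴ − d_i⁴)/32 = π(0.0448⁴ − 0.0306⁴)/32 = 3.094×10^-7 m⁴.
τ_max = T·r/J = 560.0 × 0.0224 / 3.094×10^-7 = 4.054×10^7 Pa.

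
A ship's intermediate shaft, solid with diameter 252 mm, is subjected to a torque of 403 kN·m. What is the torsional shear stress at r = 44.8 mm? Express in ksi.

6.61 ksi

J = πd⁴/32 = π(0.252)⁴/32 = 3.959×10^-4 m⁴.
Shear stress varies linearly with radius: τ = T·r/J = 403000 × 0.0448 / 3.959×10^-4 = 4.560×10^7 Pa.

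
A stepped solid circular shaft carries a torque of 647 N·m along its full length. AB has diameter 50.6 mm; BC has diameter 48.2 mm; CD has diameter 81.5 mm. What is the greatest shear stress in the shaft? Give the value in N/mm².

29.4 N/mm²

Under the same torque, τ_max = 16T/(πd³) is largest where d is smallest — segment BC (d = 48.2 mm).
τ_max = 16·647.0/(π·(0.0482)³) = 2.943×10^7 Pa.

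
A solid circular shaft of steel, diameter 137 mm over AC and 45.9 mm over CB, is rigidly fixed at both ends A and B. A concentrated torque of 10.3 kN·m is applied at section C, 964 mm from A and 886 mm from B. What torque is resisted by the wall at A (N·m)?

Compatibility: T_A·a/J_AC = T_B·b/J_CB with T_A + T_B = T₀.
J_AC = 3.46×10^-5 m⁴, J_CB = 4.36×10^-7 m⁴, so T_A = T₀·(J_AC/a)/((J_AC/a)+(J_CB/b)) = 10160 N·m, T_B = 139.3 N·m.

10200 N·m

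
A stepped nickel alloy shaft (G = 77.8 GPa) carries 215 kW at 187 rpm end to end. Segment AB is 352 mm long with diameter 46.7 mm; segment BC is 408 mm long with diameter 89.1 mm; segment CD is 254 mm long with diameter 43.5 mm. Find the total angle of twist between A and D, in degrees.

ω = 2π·187/60 = 19.58 rad/s, so T = P/ω = 215×10³ / 19.58 = 10980 N·m.
J_AB = π(0.0467)⁴/32 = 4.67×10^-7 m⁴; J_BC = π(0.0891)⁴/32 = 6.19×10^-6 m⁴; J_CD = π(0.0435)⁴/32 = 3.52×10^-7 m⁴.
θ = (T/G)·Σ L_i/J_i = (10980/77.8×10⁹)·(0.352/4.67×10^-7 + 0.408/6.19×10^-6 + 0.254/3.52×10^-7) = 0.2177 rad.

12.5°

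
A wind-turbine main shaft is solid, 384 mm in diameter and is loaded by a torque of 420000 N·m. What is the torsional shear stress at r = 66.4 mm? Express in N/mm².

13.1 N/mm²

J = πd⁴/32 = π(0.384)⁴/32 = 2.135×10^-3 m⁴.
Shear stress varies linearly with radius: τ = T·r/J = 420000 × 0.0664 / 2.135×10^-3 = 1.306×10^7 Pa.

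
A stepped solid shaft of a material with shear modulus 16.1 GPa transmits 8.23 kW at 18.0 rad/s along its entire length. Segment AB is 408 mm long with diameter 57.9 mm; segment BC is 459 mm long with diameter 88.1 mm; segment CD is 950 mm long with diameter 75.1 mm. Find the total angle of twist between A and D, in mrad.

21.3 mrad

ω = 18.0 rad/s, so T = P/ω = 8.23×10³ / 18.00 = 457.2 N·m.
J_AB = π(0.0579)⁴/32 = 1.10×10^-6 m⁴; J_BC = π(0.0881)⁴/32 = 5.91×10^-6 m⁴; J_CD = π(0.0751)⁴/32 = 3.12×10^-6 m⁴.
θ = (T/G)·Σ L_i/J_i = (457.2/16.1×10⁹)·(0.408/1.10×10^-6 + 0.459/5.91×10^-6 + 0.950/3.12×10^-6) = 0.02134 rad.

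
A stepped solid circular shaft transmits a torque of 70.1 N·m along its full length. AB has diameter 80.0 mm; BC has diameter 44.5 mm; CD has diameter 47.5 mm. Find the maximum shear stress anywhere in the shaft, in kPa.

Under the same torque, τ_max = 16T/(πd³) is largest where d is smallest — segment BC (d = 44.5 mm).
τ_max = 16·70.10/(π·(0.0445)³) = 4.051×10^6 Pa.

4050 kPa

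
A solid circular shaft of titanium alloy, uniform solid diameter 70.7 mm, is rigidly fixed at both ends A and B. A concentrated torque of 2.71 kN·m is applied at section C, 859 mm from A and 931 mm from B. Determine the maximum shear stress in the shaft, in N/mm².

20.3 N/mm²

With uniform GJ and both ends fixed, compatibility θ_AC = θ_CB gives T_A·a = T_B·b, together with T_A + T_B = T₀.
T_A = T₀·b/(a+b) = 2710·931/1790 = 1410 N·m; T_B = 1300 N·m.
τ in each portion: τ_AC = 2.03×10^7 Pa, τ_CB = 1.87×10^7 Pa; maximum is in AC.
τ_max = T_AC·r/J = 1410·0.0353/2.45×10^-6 = 2.031×10^7 Pa.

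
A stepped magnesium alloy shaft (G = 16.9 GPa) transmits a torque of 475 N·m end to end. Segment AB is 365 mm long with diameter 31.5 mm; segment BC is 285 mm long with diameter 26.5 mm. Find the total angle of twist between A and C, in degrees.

J_AB = π(0.0315)⁴/32 = 9.67×10^-8 m⁴; J_BC = π(0.0265)⁴/32 = 4.84×10^-8 m⁴.
θ = (T/G)·Σ L_i/J_i = (475.0/16.9×10⁹)·(0.365/9.67×10^-8 + 0.285/4.84×10^-8) = 0.2716 rad.

15.6°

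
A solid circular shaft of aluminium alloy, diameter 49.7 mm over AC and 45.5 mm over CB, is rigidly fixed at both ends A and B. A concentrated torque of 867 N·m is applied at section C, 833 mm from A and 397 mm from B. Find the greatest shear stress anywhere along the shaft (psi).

Compatibility: T_A·a/J_AC = T_B·b/J_CB with T_A + T_B = T₀.
J_AC = 5.99×10^-7 m⁴, J_CB = 4.21×10^-7 m⁴, so T_A = T₀·(J_AC/a)/((J_AC/a)+(J_CB/b)) = 350.5 N·m, T_B = 516.5 N·m.
τ in each portion: τ_AC = 1.45×10^7 Pa, τ_CB = 2.79×10^7 Pa; maximum is in CB.
τ_max = T_CB·r/J = 516.5·0.0227/4.21×10^-7 = 2.793×10^7 Pa.

4050 psi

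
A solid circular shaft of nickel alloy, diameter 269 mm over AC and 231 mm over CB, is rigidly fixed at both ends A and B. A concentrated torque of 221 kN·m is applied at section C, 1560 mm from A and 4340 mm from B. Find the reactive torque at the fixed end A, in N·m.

185000 N·m

Compatibility: T_A·a/J_AC = T_B·b/J_CB with T_A + T_B = T₀.
J_AC = 5.14×10^-4 m⁴, J_CB = 2.80×10^-4 m⁴, so T_A = T₀·(J_AC/a)/((J_AC/a)+(J_CB/b)) = 184900 N·m, T_B = 36140 N·m.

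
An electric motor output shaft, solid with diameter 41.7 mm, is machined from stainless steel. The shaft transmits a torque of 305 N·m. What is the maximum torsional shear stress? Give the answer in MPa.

21.4 MPa

J = πd⁴/32 = π(0.0417)⁴/32 = 2.969×10^-7 m⁴.
τ_max = T·r/J = 305.0 × 0.0209 / 2.969×10^-7 = 2.142×10^7 Pa.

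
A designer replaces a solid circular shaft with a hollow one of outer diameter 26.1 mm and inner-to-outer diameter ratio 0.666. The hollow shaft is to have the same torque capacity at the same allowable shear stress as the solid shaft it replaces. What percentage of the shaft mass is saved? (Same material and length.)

35.6 %

Equal τ_max and T ⇒ the solid shaft needs d_s³ = d_o³(1−k⁴), so d_s = 26.1·(1−0.666⁴)^(1/3) = 24.26 mm.
Area ratio A_h/A_s = d_o²(1−k²)/d_s² = (1−k²)/(1−k⁴)^(2/3) = 0.6439.
Mass saving = 1 − 0.6439 = 35.6 %.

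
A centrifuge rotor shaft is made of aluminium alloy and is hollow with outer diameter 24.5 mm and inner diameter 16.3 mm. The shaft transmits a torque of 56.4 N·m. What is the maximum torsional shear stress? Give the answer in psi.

3520 psi

J = π(d_o⁴ − d_i⁴)/32 = π(0.0245⁴ − 0.0163⁴)/32 = 2.844×10^-8 m⁴.
τ_max = T·r/J = 56.40 × 0.0123 / 2.844×10^-8 = 2.429×10^7 Pa.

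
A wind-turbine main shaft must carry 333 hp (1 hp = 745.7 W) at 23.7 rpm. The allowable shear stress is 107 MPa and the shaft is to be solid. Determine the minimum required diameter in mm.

168 mm

ω = 2π·23.7/60 = 2.482 rad/s, so T = P/ω = 333×745.7 / 2.482 = 100100 N·m.
For a solid shaft τ_max = 16T/(πd³), so d = (16T/(π τ_allow))^(1/3) = (16·100100/(π·1.07×10^8))^(1/3) = 0.1682 m.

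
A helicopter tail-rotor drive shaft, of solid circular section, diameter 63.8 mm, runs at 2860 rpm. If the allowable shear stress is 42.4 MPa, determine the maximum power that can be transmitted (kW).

648 kW

J = πd⁴/32 = π(0.0638)⁴/32 = 1.627×10^-6 m⁴.
T_max = τ_allow·J/r = 4.24×10^7 × 1.627×10^-6 / 0.0319 = 2162 N·m.
ω = 2π·2860/60 = 299.5 rad/s, so P_max = T_max·ω = 6.475×10^5 W.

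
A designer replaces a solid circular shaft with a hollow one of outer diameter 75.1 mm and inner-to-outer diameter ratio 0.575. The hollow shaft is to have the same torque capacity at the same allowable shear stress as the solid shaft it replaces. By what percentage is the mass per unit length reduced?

27.7 %

Equal τ_max and T ⇒ the solid shaft needs d_s³ = d_o³(1−k⁴), so d_s = 75.1·(1−0.575⁴)^(1/3) = 72.26 mm.
Area ratio A_h/A_s = d_o²(1−k²)/d_s² = (1−k²)/(1−k⁴)^(2/3) = 0.7231.
Mass saving = 1 − 0.7231 = 27.7 %.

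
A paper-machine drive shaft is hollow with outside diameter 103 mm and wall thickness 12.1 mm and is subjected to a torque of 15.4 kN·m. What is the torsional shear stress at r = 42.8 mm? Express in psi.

13200 psi

J = π(d_o⁴ − d_i⁴)/32 = π(0.103⁴ − 0.0788⁴)/32 = 7.264×10^-6 m⁴.
Shear stress varies linearly with radius: τ = T·r/J = 15400 × 0.0428 / 7.264×10^-6 = 9.073×10^7 Pa.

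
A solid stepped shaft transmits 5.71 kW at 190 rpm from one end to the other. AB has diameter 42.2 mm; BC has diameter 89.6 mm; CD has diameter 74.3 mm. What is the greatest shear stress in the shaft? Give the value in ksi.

2.82 ksi

ω = 2π·190/60 = 19.90 rad/s, so T = P/ω = 5.71×10³ / 19.90 = 287.0 N·m.
Under the same torque, τ_max = 16T/(πd³) is largest where d is smallest — segment AB (d = 42.2 mm).
τ_max = 16·287.0/(π·(0.0422)³) = 1.945×10^7 Pa.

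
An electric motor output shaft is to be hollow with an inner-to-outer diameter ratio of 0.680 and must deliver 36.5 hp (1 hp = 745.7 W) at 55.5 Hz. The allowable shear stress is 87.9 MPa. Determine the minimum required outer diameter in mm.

17.9 mm

ω = 2π·55.5 = 348.7 rad/s, so T = P/ω = 36.5×745.7 / 348.7 = 78.05 N·m.
For a hollow shaft with d_i/d_o = 0.680: τ_max = 16T/(π d_o³ (1−k⁴)), so d_o = [16T/(π τ_allow (1−k⁴))]^(1/3) = [16·78.05/(π·8.79×10^7·0.7862)]^(1/3) = 0.01792 m.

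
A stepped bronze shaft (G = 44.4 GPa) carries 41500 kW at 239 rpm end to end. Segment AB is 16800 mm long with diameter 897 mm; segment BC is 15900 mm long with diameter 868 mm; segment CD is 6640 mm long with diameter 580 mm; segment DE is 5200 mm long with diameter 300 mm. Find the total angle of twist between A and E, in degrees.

16.4°

ω = 2π·239/60 = 25.03 rad/s, so T = P/ω = 41500×10³ / 25.03 = 1.658e6 N·m.
J_AB = π(0.897)⁴/32 = 0.0636 m⁴; J_BC = π(0.868)⁴/32 = 0.0557 m⁴; J_CD = π(0.580)⁴/32 = 0.0111 m⁴; J_DE = π(0.300)⁴/32 = 7.95×10^-4 m⁴.
θ = (T/G)·Σ L_i/J_i = (1.658e6/44.4×10⁹)·(16.8/0.0636 + 15.9/0.0557 + 6.64/0.0111 + 5.20/7.95×10^-4) = 0.2871 rad.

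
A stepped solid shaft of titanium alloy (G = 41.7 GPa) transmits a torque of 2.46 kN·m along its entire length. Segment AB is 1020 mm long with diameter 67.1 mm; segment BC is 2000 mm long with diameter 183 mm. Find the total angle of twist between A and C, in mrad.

J_AB = π(0.0671)⁴/32 = 1.99×10^-6 m⁴; J_BC = π(0.183)⁴/32 = 1.10×10^-4 m⁴.
θ = (T/G)·Σ L_i/J_i = (2460/41.7×10⁹)·(1.02/1.99×10^-6 + 2.00/1.10×10^-4) = 0.03131 rad.

31.3 mrad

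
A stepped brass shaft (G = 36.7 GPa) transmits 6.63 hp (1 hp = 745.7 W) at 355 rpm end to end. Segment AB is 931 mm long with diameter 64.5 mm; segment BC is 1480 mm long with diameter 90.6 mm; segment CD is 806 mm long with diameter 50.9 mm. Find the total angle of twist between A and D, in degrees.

0.414°

ω = 2π·355/60 = 37.18 rad/s, so T = P/ω = 6.63×745.7 / 37.18 = 133.0 N·m.
J_AB = π(0.0645)⁴/32 = 1.70×10^-6 m⁴; J_BC = π(0.0906)⁴/32 = 6.61×10^-6 m⁴; J_CD = π(0.0509)⁴/32 = 6.59×10^-7 m⁴.
θ = (T/G)·Σ L_i/J_i = (133.0/36.7×10⁹)·(0.931/1.70×10^-6 + 1.48/6.61×10^-6 + 0.806/6.59×10^-7) = 7.228×10^-3 rad.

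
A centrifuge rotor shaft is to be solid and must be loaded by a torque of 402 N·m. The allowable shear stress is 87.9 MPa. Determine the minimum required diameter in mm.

For a solid shaft τ_max = 16T/(πd³), so d = (16T/(π τ_allow))^(1/3) = (16·402.0/(π·8.79×10^7))^(1/3) = 0.02856 m.

28.6 mm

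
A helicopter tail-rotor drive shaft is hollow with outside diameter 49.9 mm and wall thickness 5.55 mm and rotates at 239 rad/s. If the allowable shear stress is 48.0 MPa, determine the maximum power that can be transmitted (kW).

178 kW

J = π(d_o⁴ − d_i⁴)/32 = π(0.0499⁴ − 0.0388⁴)/32 = 3.862×10^-7 m⁴.
T_max = τ_allow·J/r = 4.80×10^7 × 3.862×10^-7 / 0.0249 = 743.0 N·m.
ω = 239 rad/s, so P_max = T_max·ω = 1.776×10^5 W.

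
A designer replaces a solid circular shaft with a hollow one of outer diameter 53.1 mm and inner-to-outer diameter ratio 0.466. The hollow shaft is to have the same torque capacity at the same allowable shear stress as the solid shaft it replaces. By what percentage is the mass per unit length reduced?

19.2 %

Equal τ_max and T ⇒ the solid shaft needs d_s³ = d_o³(1−k⁴), so d_s = 53.1·(1−0.466⁴)^(1/3) = 52.25 mm.
Area ratio A_h/A_s = d_o²(1−k²)/d_s² = (1−k²)/(1−k⁴)^(2/3) = 0.8085.
Mass saving = 1 − 0.8085 = 19.2 %.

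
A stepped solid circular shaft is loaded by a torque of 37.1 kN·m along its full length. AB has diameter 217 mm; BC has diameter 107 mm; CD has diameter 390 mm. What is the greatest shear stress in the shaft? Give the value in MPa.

Under the same torque, τ_max = 16T/(πd³) is largest where d is smallest — segment BC (d = 107 mm).
τ_max = 16·37100/(π·(0.107)³) = 1.542×10^8 Pa.

154 MPa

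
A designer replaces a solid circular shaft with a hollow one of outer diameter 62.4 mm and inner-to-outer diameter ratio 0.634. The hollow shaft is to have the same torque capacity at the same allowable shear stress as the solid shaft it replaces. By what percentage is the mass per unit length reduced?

Equal τ_max and T ⇒ the solid shaft needs d_s³ = d_o³(1−k⁴), so d_s = 62.4·(1−0.634⁴)^(1/3) = 58.84 mm.
Area ratio A_h/A_s = d_o²(1−k²)/d_s² = (1−k²)/(1−k⁴)^(2/3) = 0.6726.
Mass saving = 1 − 0.6726 = 32.7 %.

32.7 %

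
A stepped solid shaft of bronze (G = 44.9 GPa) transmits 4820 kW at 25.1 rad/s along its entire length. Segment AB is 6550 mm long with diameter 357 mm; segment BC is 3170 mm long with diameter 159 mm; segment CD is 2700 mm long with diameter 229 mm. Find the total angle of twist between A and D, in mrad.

ω = 25.1 rad/s, so T = P/ω = 4820×10³ / 25.10 = 192000 N·m.
J_AB = π(0.357)⁴/32 = 1.59×10^-3 m⁴; J_BC = π(0.159)⁴/32 = 6.27×10^-5 m⁴; J_CD = π(0.229)⁴/32 = 2.70×10^-4 m⁴.
θ = (T/G)·Σ L_i/J_i = (192000/44.9×10⁹)·(6.55/1.59×10^-3 + 3.17/6.27×10^-5 + 2.70/2.70×10^-4) = 0.2764 rad.

276 mrad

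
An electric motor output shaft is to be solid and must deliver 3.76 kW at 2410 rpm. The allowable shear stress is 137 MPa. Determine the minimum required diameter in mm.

8.21 mm

ω = 2π·2410/60 = 252.4 rad/s, so T = P/ω = 3.76×10³ / 252.4 = 14.90 N·m.
For a solid shaft τ_max = 16T/(πd³), so d = (16T/(π τ_allow))^(1/3) = (16·14.90/(π·1.37×10^8))^(1/3) = 0.008212 m.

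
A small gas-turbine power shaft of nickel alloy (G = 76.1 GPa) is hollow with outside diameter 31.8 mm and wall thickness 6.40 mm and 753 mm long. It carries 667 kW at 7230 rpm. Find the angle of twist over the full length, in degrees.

5.70°

ω = 2π·7230/60 = 757.1 rad/s, so T = P/ω = 667×10³ / 757.1 = 881.0 N·m.
J = π(d_o⁴ − d_i⁴)/32 = π(0.0318⁴ − 0.0190⁴)/32 = 8.760×10^-8 m⁴.
θ = T·L/(G·J) = 881.0 × 0.753 / (76.1×10⁹ × 8.760×10^-8) = 0.09951 rad.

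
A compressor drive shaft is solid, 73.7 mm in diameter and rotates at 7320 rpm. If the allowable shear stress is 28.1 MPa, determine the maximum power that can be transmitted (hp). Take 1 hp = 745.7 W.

J = πd⁴/32 = π(0.0737)⁴/32 = 2.896×10^-6 m⁴.
T_max = τ_allow·J/r = 2.81×10^7 × 2.896×10^-6 / 0.0369 = 2209 N·m.
ω = 2π·7320/60 = 766.5 rad/s, so P_max = T_max·ω = 1.693×10^6 W.

2270 hp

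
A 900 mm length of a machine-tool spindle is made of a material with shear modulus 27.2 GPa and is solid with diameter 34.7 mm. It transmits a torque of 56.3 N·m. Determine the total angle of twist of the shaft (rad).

0.0131 rad

J = πd⁴/32 = π(0.0347)⁴/32 = 1.423×10^-7 m⁴.
θ = T·L/(G·J) = 56.30 × 0.900 / (27.2×10⁹ × 1.423×10^-7) = 0.01309 rad.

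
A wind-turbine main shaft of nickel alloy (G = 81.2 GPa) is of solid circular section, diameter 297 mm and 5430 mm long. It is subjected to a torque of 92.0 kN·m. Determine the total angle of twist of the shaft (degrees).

0.461°

J = πd⁴/32 = π(0.297)⁴/32 = 7.639×10^-4 m⁴.
θ = T·L/(G·J) = 92000 × 5.43 / (81.2×10⁹ × 7.639×10^-4) = 8.054×10^-3 rad.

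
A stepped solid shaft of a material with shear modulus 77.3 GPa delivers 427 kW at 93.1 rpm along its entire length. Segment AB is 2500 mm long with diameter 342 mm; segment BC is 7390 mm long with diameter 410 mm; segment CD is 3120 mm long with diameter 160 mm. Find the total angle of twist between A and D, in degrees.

ω = 2π·93.1/60 = 9.749 rad/s, so T = P/ω = 427×10³ / 9.749 = 43800 N·m.
J_AB = π(0.342)⁴/32 = 1.34×10^-3 m⁴; J_BC = π(0.410)⁴/32 = 2.77×10^-3 m⁴; J_CD = π(0.160)⁴/32 = 6.43×10^-5 m⁴.
θ = (T/G)·Σ L_i/J_i = (43800/77.3×10⁹)·(2.50/1.34×10^-3 + 7.39/2.77×10^-3 + 3.12/6.43×10^-5) = 0.03004 rad.

1.72°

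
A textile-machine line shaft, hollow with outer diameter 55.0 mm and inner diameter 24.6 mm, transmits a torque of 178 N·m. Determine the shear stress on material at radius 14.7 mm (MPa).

J = π(d_o⁴ − d_i⁴)/32 = π(0.0550⁴ − 0.0246⁴)/32 = 8.624×10^-7 m⁴.
Shear stress varies linearly with radius: τ = T·r/J = 178.0 × 0.0147 / 8.624×10^-7 = 3.034×10^6 Pa.

3.03 MPa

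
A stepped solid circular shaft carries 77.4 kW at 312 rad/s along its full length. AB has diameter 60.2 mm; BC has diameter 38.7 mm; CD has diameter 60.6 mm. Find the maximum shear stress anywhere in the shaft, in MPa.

ω = 312 rad/s, so T = P/ω = 77.4×10³ / 312.0 = 248.1 N·m.
Under the same torque, τ_max = 16T/(πd³) is largest where d is smallest — segment BC (d = 38.7 mm).
τ_max = 16·248.1/(π·(0.0387)³) = 2.180×10^7 Pa.

21.8 MPa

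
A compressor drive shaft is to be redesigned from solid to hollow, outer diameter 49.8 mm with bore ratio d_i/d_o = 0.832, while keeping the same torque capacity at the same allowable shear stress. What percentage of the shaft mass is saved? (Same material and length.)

52.5 %

Equal τ_max and T ⇒ the solid shaft needs d_s³ = d_o³(1−k⁴), so d_s = 49.8·(1−0.832⁴)^(1/3) = 40.07 mm.
Area ratio A_h/A_s = d_o²(1−k²)/d_s² = (1−k²)/(1−k⁴)^(2/3) = 0.4755.
Mass saving = 1 − 0.4755 = 52.5 %.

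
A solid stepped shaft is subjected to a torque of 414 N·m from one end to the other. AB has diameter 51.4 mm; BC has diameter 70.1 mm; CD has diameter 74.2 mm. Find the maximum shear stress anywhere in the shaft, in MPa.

15.5 MPa

Under the same torque, τ_max = 16T/(πd³) is largest where d is smallest — segment AB (d = 51.4 mm).
τ_max = 16·414.0/(π·(0.0514)³) = 1.553×10^7 Pa.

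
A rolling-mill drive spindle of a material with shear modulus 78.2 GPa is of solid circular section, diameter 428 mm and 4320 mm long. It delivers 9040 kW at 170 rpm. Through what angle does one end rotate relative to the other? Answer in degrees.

ω = 2π·170/60 = 17.80 rad/s, so T = P/ω = 9040×10³ / 17.80 = 507800 N·m.
J = πd⁴/32 = π(0.428)⁴/32 = 3.294×10^-3 m⁴.
θ = T·L/(G·J) = 507800 × 4.32 / (78.2×10⁹ × 3.294×10^-3) = 8.515×10^-3 rad.

0.488°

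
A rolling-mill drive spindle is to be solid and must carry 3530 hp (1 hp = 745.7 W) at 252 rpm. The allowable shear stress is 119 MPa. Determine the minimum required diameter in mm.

ω = 2π·252/60 = 26.39 rad/s, so T = P/ω = 3530×745.7 / 26.39 = 99750 N·m.
For a solid shaft τ_max = 16T/(πd³), so d = (16T/(π τ_allow))^(1/3) = (16·99750/(π·1.19×10^8))^(1/3) = 0.1622 m.

162 mm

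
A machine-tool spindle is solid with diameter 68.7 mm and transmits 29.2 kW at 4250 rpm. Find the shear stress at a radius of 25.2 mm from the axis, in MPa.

ω = 2π·4250/60 = 445.1 rad/s, so T = P/ω = 29.2×10³ / 445.1 = 65.61 N·m.
J = πd⁴/32 = π(0.0687)⁴/32 = 2.187×10^-6 m⁴.
Shear stress varies linearly with radius: τ = T·r/J = 65.61 × 0.0252 / 2.187×10^-6 = 7.560×10^5 Pa.

0.756 MPa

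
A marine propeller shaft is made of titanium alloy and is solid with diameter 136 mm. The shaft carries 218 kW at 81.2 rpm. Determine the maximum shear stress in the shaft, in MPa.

ω = 2π·81.2/60 = 8.503 rad/s, so T = P/ω = 218×10³ / 8.503 = 25640 N·m.
J = πd⁴/32 = π(0.136)⁴/32 = 3.359×10^-5 m⁴.
τ_max = T·r/J = 25640 × 0.0680 / 3.359×10^-5 = 5.191×10^7 Pa.

51.9 MPa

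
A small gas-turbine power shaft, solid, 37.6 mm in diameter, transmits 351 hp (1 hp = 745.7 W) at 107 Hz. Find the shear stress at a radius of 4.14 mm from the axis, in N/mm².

8.21 N/mm²

ω = 2π·107 = 672.3 rad/s, so T = P/ω = 351×745.7 / 672.3 = 389.3 N·m.
J = πd⁴/32 = π(0.0376)⁴/32 = 1.962×10^-7 m⁴.
Shear stress varies linearly with radius: τ = T·r/J = 389.3 × 0.00414 / 1.962×10^-7 = 8.214×10^6 Pa.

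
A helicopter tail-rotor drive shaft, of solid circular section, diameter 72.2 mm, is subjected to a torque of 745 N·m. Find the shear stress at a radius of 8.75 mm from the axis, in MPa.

2.44 MPa

J = πd⁴/32 = π(0.0722)⁴/32 = 2.668×10^-6 m⁴.
Shear stress varies linearly with radius: τ = T·r/J = 745.0 × 0.00875 / 2.668×10^-6 = 2.444×10^6 Pa.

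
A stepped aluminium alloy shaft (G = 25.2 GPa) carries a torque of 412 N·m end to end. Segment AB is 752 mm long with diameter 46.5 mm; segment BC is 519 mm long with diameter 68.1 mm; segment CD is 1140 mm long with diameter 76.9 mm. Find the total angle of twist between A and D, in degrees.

2.08°

J_AB = π(0.0465)⁴/32 = 4.59×10^-7 m⁴; J_BC = π(0.0681)⁴/32 = 2.11×10^-6 m⁴; J_CD = π(0.0769)⁴/32 = 3.43×10^-6 m⁴.
θ = (T/G)·Σ L_i/J_i = (412.0/25.2×10⁹)·(0.752/4.59×10^-7 + 0.519/2.11×10^-6 + 1.14/3.43×10^-6) = 0.03623 rad.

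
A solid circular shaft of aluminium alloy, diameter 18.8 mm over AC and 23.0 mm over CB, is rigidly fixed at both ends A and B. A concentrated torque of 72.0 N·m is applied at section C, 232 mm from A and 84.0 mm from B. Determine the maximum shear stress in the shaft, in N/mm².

25.9 N/mm²

Compatibility: T_A·a/J_AC = T_B·b/J_CB with T_A + T_B = T₀.
J_AC = 1.23×10^-8 m⁴, J_CB = 2.75×10^-8 m⁴, so T_A = T₀·(J_AC/a)/((J_AC/a)+(J_CB/b)) = 10.02 N·m, T_B = 61.98 N·m.
τ in each portion: τ_AC = 7.68×10^6 Pa, τ_CB = 2.59×10^7 Pa; maximum is in CB.
τ_max = T_CB·r/J = 61.98·0.0115/2.75×10^-8 = 2.594×10^7 Pa.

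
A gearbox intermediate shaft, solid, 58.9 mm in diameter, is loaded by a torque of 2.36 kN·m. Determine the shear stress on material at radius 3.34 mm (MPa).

J = πd⁴/32 = π(0.0589)⁴/32 = 1.182×10^-6 m⁴.
Shear stress varies linearly with radius: τ = T·r/J = 2360 × 0.00334 / 1.182×10^-6 = 6.671×10^6 Pa.

6.67 MPa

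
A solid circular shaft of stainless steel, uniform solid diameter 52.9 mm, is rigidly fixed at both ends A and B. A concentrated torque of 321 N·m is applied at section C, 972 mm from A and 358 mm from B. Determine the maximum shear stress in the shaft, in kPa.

8070 kPa

With uniform GJ and both ends fixed, compatibility θ_AC = θ_CB gives T_A·a = T_B·b, together with T_A + T_B = T₀.
T_A = T₀·b/(a+b) = 321.0·358/1330 = 86.40 N·m; T_B = 234.6 N·m.
τ in each portion: τ_AC = 2.97×10^6 Pa, τ_CB = 8.07×10^6 Pa; maximum is in CB.
τ_max = T_CB·r/J = 234.6·0.0264/7.69×10^-7 = 8.071×10^6 Pa.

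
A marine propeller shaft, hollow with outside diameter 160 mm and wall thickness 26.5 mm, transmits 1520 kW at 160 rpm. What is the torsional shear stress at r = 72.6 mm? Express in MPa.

128 MPa

ω = 2π·160/60 = 16.76 rad/s, so T = P/ω = 1520×10³ / 16.76 = 90720 N·m.
J = π(d_o⁴ − d_i⁴)/32 = π(0.160⁴ − 0.107⁴)/32 = 5.147×10^-5 m⁴.
Shear stress varies linearly with radius: τ = T·r/J = 90720 × 0.0726 / 5.147×10^-5 = 1.280×10^8 Pa.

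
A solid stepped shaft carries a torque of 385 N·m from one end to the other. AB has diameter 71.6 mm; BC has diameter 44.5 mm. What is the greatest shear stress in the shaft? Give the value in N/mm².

22.3 N/mm²

Under the same torque, τ_max = 16T/(πd³) is largest where d is smallest — segment BC (d = 44.5 mm).
τ_max = 16·385.0/(π·(0.0445)³) = 2.225×10^7 Pa.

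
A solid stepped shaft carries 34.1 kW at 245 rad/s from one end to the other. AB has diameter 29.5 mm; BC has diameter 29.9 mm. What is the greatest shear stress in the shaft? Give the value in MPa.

27.6 MPa

ω = 245 rad/s, so T = P/ω = 34.1×10³ / 245.0 = 139.2 N·m.
Under the same torque, τ_max = 16T/(πd³) is largest where d is smallest — segment AB (d = 29.5 mm).
τ_max = 16·139.2/(π·(0.0295)³) = 2.761×10^7 Pa.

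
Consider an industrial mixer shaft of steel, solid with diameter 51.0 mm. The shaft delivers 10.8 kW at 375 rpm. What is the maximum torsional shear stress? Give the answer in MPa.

10.6 MPa

ω = 2π·375/60 = 39.27 rad/s, so T = P/ω = 10.8×10³ / 39.27 = 275.0 N·m.
J = πd⁴/32 = π(0.0510)⁴/32 = 6.642×10^-7 m⁴.
τ_max = T·r/J = 275.0 × 0.0255 / 6.642×10^-7 = 1.056×10^7 Pa.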